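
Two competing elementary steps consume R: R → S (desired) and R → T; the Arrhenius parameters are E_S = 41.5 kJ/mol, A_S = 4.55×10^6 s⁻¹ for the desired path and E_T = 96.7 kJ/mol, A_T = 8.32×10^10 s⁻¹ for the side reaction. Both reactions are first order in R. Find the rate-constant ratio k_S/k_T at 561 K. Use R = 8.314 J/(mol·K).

7.55

Since both paths have the same order in R, the concentration cancels and S_{S/T} = k_S/k_T = (A_S/A_T)·exp[(E_T−E_S)/(RT)].
(E_T−E_S)/(RT) = (96.7−41.5)×10³/(8.314×561) = 55200/4664 = 11.83.
k_S/k_T = (4.55×10^6/8.32×10^10)·exp(11.83) = 5.469×10^-5 × 1.380×10^5 = 7.55.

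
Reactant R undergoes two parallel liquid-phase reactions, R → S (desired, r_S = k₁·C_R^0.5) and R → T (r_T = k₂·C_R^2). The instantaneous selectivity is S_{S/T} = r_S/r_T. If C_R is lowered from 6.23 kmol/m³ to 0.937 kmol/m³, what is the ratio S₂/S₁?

S_{S/T} = (k₁/k₂)·C_R^-1.5, so S₂/S₁ = (C_{R,2}/C_{R,1})^-1.5.
= (0.937/6.23)^(-1.5) = (0.1504)^(-1.5) = 17.1.
Selectivity toward S rises as C_R falls — low-concentration operation is favoured.

17.1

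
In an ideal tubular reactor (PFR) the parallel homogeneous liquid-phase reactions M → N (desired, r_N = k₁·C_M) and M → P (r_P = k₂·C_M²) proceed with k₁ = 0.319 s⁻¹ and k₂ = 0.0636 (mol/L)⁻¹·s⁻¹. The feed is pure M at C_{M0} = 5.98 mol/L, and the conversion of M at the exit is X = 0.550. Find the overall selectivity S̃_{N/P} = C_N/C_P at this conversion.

1.18

C_M = C_{M0}(1−X) = 2.691 mol/L.
Along a PFR/batch, dC_N/dC_M = −r_N/(r_N+r_P) = −k₁/(k₁+k₂·C_M).
Integrating from C_{M0} to C_M: C_N = (0.319/0.0636)·ln[(0.319+0.0636·5.98)/(0.319+0.0636·2.69)] = 5.016·ln(0.6993/0.4901) = 1.783 mol/L.
C_P = (C_{M0}−C_M)−C_N = 1.506 mol/L; S̃_{N/P} = 1.783/1.506 = 1.18.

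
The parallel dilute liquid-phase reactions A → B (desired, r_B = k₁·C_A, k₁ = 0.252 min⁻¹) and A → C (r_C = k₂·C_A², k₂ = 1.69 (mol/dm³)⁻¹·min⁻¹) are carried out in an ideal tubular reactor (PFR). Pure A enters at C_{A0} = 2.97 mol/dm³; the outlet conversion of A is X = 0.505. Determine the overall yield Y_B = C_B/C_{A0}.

C_A = C_{A0}(1−X) = 1.470 mol/dm³.
Along a PFR/batch, dC_B/dC_A = −r_B/(r_B+r_C) = −k₁/(k₁+k₂·C_A).
Integrating from C_{A0} to C_A: C_B = (0.252/1.69)·ln[(0.252+1.69·2.97)/(0.252+1.69·1.47)] = 0.1491·ln(5.271/2.737) = 0.09775 mol/dm³.
Y_B = C_B/C_{A0} = 0.09775/2.97 = 0.0329.

0.0329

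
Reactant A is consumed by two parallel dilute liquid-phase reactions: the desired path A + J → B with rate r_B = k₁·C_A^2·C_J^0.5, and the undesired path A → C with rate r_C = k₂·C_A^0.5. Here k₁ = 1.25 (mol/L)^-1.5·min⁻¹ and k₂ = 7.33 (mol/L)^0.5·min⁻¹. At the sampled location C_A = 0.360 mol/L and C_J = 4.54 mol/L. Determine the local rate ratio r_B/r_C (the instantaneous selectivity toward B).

S_{B/C} = r_B/r_C = (k₁·C_A^2·C_J^0.5)/(k₂·C_A^0.5) = (k₁/k₂)·C_A^1.5·C_J^0.5.
= (1.25×0.3600^2×4.540^0.5) / (7.33×0.3600^0.5) = 0.3452/4.398 = 0.0785.
Since the desired path is higher order in A, keeping C_A high (PFR or concentrated feed) favours B.

0.0785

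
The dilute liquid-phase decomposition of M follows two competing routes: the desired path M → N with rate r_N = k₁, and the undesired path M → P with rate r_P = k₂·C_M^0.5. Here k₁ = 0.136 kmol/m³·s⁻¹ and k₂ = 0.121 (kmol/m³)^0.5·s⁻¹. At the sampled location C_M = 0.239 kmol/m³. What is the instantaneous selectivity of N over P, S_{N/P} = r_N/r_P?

2.30

S_{N/P} = r_N/r_P = (k₁)/(k₂·C_M^0.5) = (k₁/k₂)·C_M^-0.5.
= (0.136) / (0.121×0.2390^0.5) = 0.1360/0.05915 = 2.30.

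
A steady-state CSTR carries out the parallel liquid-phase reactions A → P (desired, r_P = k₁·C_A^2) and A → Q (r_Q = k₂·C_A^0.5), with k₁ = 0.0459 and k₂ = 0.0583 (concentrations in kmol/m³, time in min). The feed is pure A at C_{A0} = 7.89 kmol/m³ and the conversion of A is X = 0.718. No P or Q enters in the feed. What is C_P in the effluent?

4.10 kmol/m³

Exit C_A = C_{A0}(1−X) = 7.89×0.282 = 2.225 kmol/m³.
In a CSTR the entire volume is at exit conditions, so r_P = 0.0459×2.225^2 = 0.2272 and r_Q = 0.0583×2.225^0.5 = 0.08696.
Fraction of consumed A going to P: r_P/(r_P+r_Q) = 0.7232.
C_P = 0.7232·C_{A0}·X = 0.7232×7.89×0.718 = 4.10 kmol/m³.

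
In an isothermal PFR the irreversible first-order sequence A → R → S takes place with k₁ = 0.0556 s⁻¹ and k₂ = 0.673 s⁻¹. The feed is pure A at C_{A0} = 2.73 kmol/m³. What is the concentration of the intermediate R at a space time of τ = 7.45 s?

Solving the coupled first-order balances gives C_R(τ) = [k₁/(k₂−k₁)]·C_{A0}·(e^(−k₁τ) − e^(−k₂τ)).
e^(−k₁τ) = e^(−0.0556×7.45) = e^(−0.4142) = 0.6609; e^(−k₂τ) = e^(−5.014) = 0.006645.
C_R = 0.0556×2.73/(0.673−0.0556) × (0.6609−0.006645) = 0.2459×0.6542 = 0.1608 kmol/m³.

0.161 kmol/m³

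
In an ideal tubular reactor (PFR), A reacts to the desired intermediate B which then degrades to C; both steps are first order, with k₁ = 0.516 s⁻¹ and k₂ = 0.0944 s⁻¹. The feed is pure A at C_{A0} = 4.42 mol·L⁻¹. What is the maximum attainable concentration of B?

3.02 mol·L⁻¹

At the optimum, C_{B,max}/C_{A0} = (k₁/k₂)^[k₂/(k₂−k₁)].
= (0.516/0.0944)^(0.0944/(0.0944−0.516)) = (5.466)^(-0.2239) = 0.6836.
C_{B,max} = 0.6836×4.42 = 3.02 mol·L⁻¹.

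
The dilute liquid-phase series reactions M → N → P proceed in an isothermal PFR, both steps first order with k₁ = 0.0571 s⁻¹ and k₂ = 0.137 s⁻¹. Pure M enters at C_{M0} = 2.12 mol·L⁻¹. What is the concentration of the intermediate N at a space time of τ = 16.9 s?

0.428 mol·L⁻¹

The intermediate concentration in a first-order A→B→C sequence is C_N = k₁C_{M0}(e^(−k₁τ) − e^(−k₂τ))/(k₂−k₁).
e^(−k₁τ) = e^(−0.0571×16.9) = e^(−0.9650) = 0.3810; e^(−k₂τ) = e^(−2.315) = 0.09874.
C_N = 0.0571×2.12/(0.137−0.0571) × (0.3810−0.09874) = 1.515×0.2823 = 0.4276 mol·L⁻¹.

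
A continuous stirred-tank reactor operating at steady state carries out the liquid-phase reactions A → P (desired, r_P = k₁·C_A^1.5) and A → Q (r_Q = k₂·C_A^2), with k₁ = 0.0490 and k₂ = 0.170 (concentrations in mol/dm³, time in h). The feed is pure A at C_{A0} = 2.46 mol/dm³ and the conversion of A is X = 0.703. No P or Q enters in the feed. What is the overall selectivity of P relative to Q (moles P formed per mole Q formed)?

0.337

Exit C_A = C_{A0}(1−X) = 2.46×0.297 = 0.7306 mol/dm³.
In a CSTR the entire volume is at exit conditions, so r_P = 0.0490×0.7306^1.5 = 0.03060 and r_Q = 0.170×0.7306^2 = 0.09075.
Overall selectivity = C_P/C_Q = r_Pτ/(r_Qτ) = r_P/r_Q = 0.337.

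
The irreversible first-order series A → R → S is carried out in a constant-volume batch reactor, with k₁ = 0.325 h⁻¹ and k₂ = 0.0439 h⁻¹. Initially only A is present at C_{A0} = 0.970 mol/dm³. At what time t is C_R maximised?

For first-order series the maximum of C_R occurs at t_opt = ln(k₂/k₁)/(k₂−k₁).
= ln(0.0439/0.325)/(0.0439−0.325) = ln(0.1351)/-0.2811 = -2.002/-0.2811 = 7.12 h.

7.12 h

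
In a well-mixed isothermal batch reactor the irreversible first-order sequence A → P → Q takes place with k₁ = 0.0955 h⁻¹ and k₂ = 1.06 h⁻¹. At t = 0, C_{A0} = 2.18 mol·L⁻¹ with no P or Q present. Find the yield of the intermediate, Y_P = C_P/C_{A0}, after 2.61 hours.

0.0709

Solving the coupled first-order balances gives C_P(t) = [k₁/(k₂−k₁)]·C_{A0}·(e^(−k₁t) − e^(−k₂t)).
e^(−k₁t) = e^(−0.0955×2.61) = e^(−0.2493) = 0.7794; e^(−k₂t) = e^(−2.767) = 0.06288.
C_P = 0.0955×2.18/(1.06−0.0955) × (0.7794−0.06288) = 0.2159×0.7165 = 0.1547 mol·L⁻¹.
Y_P = C_P/C_{A0} = 0.1547/2.18 = 0.0709.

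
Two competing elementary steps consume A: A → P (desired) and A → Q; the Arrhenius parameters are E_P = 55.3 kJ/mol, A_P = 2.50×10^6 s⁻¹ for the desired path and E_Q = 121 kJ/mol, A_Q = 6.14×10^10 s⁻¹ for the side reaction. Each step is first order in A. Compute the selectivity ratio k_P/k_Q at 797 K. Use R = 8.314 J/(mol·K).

0.824

k_P/k_Q = (A_P/A_Q)·exp[−(E_P−E_Q)/(RT)] = (A_P/A_Q)·exp[(E_Q−E_P)/(RT)].
(E_Q−E_P)/(RT) = (121−55.3)×10³/(8.314×797) = 65700/6626 = 9.915.
k_P/k_Q = (2.50×10^6/6.14×10^10)·exp(9.915) = 4.072×10^-5 × 20234 = 0.824.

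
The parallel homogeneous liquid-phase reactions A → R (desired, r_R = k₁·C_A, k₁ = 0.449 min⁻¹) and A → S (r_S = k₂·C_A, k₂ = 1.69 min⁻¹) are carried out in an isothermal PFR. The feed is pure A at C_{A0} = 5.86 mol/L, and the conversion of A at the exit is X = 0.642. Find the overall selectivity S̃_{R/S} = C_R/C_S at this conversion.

0.266

C_A = C_{A0}(1−X) = 2.098 mol/L.
Both paths are first order in A, so the instantaneous fraction to R is constant: dC_R/d(−C_A) = k₁/(k₁+k₂) = 0.2099.
C_R = 0.2099·(C_{A0}−C_A) = 0.2099×3.762 = 0.790 mol/L.
C_S = (C_{A0}−C_A)−C_R = 2.972 mol/L; S̃_{R/S} = 0.7897/2.972 = 0.266.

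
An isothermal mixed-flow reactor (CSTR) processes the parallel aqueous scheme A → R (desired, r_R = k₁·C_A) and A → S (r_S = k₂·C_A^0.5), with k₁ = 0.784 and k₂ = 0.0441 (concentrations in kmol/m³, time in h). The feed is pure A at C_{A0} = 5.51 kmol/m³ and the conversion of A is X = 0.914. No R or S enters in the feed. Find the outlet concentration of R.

Exit C_A = C_{A0}(1−X) = 5.51×0.0860 = 0.4739 kmol/m³.
A CSTR operates uniformly at the exit composition, giving r_R = 0.3715 and r_S = 0.03036 (each k·C_A^n at C_A = 0.4739).
Fraction of consumed A going to R: r_R/(r_R+r_S) = 0.9245.
C_R = 0.9245·C_{A0}·X = 0.9245×5.51×0.914 = 4.66 kmol/m³.

4.66 kmol/m³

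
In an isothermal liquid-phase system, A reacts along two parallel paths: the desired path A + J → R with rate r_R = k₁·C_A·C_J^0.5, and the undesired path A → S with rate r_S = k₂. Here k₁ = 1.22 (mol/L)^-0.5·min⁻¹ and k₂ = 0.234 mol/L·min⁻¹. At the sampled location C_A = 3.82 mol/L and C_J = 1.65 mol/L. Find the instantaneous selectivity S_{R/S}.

25.6

S_{R/S} = r_R/r_S = (k₁·C_A·C_J^0.5)/(k₂) = (k₁/k₂)·C_A·C_J^0.5.
= (1.22×3.820×1.650^0.5) / (0.234) = 5.986/0.2340 = 25.6.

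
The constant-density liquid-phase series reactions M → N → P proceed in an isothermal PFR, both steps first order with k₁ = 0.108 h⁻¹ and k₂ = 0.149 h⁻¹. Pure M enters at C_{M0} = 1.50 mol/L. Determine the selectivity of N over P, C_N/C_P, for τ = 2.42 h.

For first-order series with pure M initially, C_N(τ) = k₁C_{M0}/(k₂−k₁)·(e^(−k₁τ) − e^(−k₂τ)).
e^(−k₁τ) = e^(−0.108×2.42) = e^(−0.2614) = 0.7700; e^(−k₂τ) = e^(−0.3606) = 0.6973.
C_N = 0.108×1.50/(0.149−0.108) × (0.7700−0.6973) = 3.951×0.07273 = 0.2874 mol/L.
C_M = C_{M0}e^(−k₁τ) = 1.155 mol/L, so C_P = C_{M0}−C_M−C_N = 0.05761 mol/L; C_N/C_P = 4.99.

4.99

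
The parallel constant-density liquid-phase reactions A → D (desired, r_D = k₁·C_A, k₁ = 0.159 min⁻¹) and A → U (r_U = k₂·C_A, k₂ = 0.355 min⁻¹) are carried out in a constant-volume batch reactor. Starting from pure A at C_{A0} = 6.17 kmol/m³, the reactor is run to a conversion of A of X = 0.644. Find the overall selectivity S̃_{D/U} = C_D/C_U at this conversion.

C_A = C_{A0}(1−X) = 2.197 kmol/m³.
Both paths are first order in A, so the instantaneous fraction to D is constant: dC_D/d(−C_A) = k₁/(k₁+k₂) = 0.3093.
C_D = 0.3093·(C_{A0}−C_A) = 0.3093×3.973 = 1.23 kmol/m³.
C_U = (C_{A0}−C_A)−C_D = 2.744 kmol/m³; S̃_{D/U} = 1.229/2.744 = 0.448.

0.448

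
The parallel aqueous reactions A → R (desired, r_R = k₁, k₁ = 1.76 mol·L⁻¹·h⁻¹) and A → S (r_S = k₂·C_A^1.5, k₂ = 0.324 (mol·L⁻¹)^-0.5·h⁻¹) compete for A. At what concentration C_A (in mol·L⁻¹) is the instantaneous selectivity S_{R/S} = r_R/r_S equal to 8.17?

S_{R/S} = (k₁/k₂)·C_A^-1.5 ⇒ C_A = (S·k₂/k₁)^(1/(-1.5)).
= (8.17×0.324/1.76)^(-0.6667) = (1.504)^(-0.6667) = 0.762 mol·L⁻¹.

0.762 mol·L⁻¹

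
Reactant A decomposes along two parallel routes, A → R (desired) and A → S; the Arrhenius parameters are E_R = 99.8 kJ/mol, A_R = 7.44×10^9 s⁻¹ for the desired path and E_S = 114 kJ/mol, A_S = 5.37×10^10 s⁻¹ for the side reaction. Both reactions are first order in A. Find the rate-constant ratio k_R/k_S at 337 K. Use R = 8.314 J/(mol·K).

22.0

With equal orders, S_{R/S} = k_R/k_S = (A_R/A_S)·exp[(E_S−E_R)/(RT)].
(E_S−E_R)/(RT) = (114−99.8)×10³/(8.314×337) = 14200/2802 = 5.068.
k_R/k_S = (7.44×10^9/5.37×10^10)·exp(5.068) = 0.1385 × 158.9 = 22.0.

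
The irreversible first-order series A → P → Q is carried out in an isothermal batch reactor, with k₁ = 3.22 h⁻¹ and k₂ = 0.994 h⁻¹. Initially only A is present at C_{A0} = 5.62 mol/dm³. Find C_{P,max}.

3.32 mol/dm³

At the optimum, C_{P,max}/C_{A0} = (k₁/k₂)^[k₂/(k₂−k₁)].
= (3.22/0.994)^(0.994/(0.994−3.22)) = (3.239)^(-0.4465) = 0.5916.
C_{P,max} = 0.5916×5.62 = 3.32 mol/dm³.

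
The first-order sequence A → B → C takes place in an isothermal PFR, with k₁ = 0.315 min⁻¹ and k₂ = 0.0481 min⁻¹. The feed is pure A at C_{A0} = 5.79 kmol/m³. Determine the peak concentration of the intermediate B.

At the optimum, C_{B,max}/C_{A0} = (k₁/k₂)^[k₂/(k₂−k₁)].
= (0.315/0.0481)^(0.0481/(0.0481−0.315)) = (6.549)^(-0.1802) = 0.7127.
C_{B,max} = 0.7127×5.79 = 4.13 kmol/m³.

4.13 kmol/m³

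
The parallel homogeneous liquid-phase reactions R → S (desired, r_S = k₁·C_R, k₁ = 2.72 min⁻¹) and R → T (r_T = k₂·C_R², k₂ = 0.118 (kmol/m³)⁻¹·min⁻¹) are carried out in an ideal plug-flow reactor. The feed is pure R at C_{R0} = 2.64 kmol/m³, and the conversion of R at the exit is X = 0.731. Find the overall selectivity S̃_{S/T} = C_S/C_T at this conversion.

C_R = C_{R0}(1−X) = 0.7102 kmol/m³.
Along a PFR/batch, dC_S/dC_R = −r_S/(r_S+r_T) = −k₁/(k₁+k₂·C_R).
Integrating from C_{R0} to C_R: C_S = (2.72/0.118)·ln[(2.72+0.118·2.64)/(2.72+0.118·0.710)] = 23.05·ln(3.032/2.804) = 1.800 kmol/m³.
C_T = (C_{R0}−C_R)−C_S = 0.1298 kmol/m³; S̃_{S/T} = 1.800/0.1298 = 13.9.

13.9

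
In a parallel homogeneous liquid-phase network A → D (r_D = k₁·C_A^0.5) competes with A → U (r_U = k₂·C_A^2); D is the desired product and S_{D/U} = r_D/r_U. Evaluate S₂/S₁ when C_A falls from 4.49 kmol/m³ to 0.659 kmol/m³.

S_{D/U} = (k₁/k₂)·C_A^-1.5, so S₂/S₁ = (C_{A,2}/C_{A,1})^-1.5.
= (0.659/4.49)^(-1.5) = (0.1468)^(-1.5) = 17.8.

17.8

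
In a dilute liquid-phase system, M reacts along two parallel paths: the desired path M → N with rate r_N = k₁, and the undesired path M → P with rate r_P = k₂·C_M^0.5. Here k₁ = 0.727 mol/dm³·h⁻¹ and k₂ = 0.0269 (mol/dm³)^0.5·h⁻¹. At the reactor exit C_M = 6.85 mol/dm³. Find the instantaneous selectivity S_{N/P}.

S_{N/P} = r_N/r_P = (k₁)/(k₂·C_M^0.5) = (k₁/k₂)·C_M^-0.5.
= (0.727) / (0.0269×6.850^0.5) = 0.7270/0.07040 = 10.3.

10.3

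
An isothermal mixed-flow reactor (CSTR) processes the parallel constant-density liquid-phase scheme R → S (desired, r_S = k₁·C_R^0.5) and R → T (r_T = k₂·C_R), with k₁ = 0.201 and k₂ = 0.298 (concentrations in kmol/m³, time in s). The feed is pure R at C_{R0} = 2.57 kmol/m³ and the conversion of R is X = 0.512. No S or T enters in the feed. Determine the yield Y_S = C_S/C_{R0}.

Exit C_R = C_{R0}(1−X) = 2.57×0.488 = 1.254 kmol/m³.
In a CSTR the entire volume is at exit conditions, so r_S = 0.201×1.254^0.5 = 0.2251 and r_T = 0.298×1.254 = 0.3737.
Fraction of consumed R going to S: r_S/(r_S+r_T) = 0.3759.
C_S = 0.3759·C_{R0}·X = 0.3759×2.57×0.512 = 0.495 kmol/m³; Y_S = C_S/C_{R0} = 0.192.

0.192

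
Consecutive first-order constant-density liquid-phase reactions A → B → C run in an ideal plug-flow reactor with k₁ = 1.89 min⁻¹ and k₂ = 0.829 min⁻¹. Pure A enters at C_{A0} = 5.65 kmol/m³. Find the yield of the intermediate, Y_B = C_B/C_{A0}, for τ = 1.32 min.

0.449

For first-order series with pure A initially, C_B(τ) = k₁C_{A0}/(k₂−k₁)·(e^(−k₁τ) − e^(−k₂τ)).
e^(−k₁τ) = e^(−1.89×1.32) = e^(−2.495) = 0.08251; e^(−k₂τ) = e^(−1.094) = 0.3348.
C_B = 1.89×5.65/(0.829−1.89) × (0.08251−0.3348) = (-10.06)×(-0.2523) = 2.539 kmol/m³.
Y_B = C_B/C_{A0} = 2.539/5.65 = 0.449.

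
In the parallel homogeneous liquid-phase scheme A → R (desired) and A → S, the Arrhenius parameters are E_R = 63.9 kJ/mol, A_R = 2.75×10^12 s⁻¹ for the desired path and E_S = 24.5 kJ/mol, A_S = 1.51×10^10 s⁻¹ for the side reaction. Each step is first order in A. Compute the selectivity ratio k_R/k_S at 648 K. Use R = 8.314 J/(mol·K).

0.121

With equal orders, S_{R/S} = k_R/k_S = (A_R/A_S)·exp[(E_S−E_R)/(RT)].
(E_S−E_R)/(RT) = (24.5−63.9)×10³/(8.314×648) = -39400/5387 = -7.313.
k_R/k_S = (2.75×10^12/1.51×10^10)·exp(-7.313) = 182.1 × 6.666×10^-4 = 0.121.
Since E_R > E_S, raising the temperature improves selectivity toward R.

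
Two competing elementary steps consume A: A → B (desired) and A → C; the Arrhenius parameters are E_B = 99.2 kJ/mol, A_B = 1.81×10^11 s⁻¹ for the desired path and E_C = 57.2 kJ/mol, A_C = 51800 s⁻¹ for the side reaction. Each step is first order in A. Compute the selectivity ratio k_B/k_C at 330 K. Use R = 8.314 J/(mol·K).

k_B/k_C = (A_B/A_C)·exp[−(E_B−E_C)/(RT)] = (A_B/A_C)·exp[(E_C−E_B)/(RT)].
(E_C−E_B)/(RT) = (57.2−99.2)×10³/(8.314×330) = -42000/2744 = -15.31.
k_B/k_C = (1.81×10^11/51800)·exp(-15.31) = 3.494×10^6 × 2.248×10^-7 = 0.785.

0.785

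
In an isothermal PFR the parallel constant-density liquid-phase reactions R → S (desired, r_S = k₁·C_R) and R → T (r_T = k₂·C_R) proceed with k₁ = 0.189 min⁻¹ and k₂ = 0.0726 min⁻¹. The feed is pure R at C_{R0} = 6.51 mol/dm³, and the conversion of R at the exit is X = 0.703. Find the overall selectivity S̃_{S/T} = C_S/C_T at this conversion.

2.60

C_R = C_{R0}(1−X) = 1.933 mol/dm³.
Both paths are first order in R, so the instantaneous fraction to S is constant: dC_S/d(−C_R) = k₁/(k₁+k₂) = 0.7225.
C_S = 0.7225·(C_{R0}−C_R) = 0.7225×4.577 = 3.31 mol/dm³.
C_T = (C_{R0}−C_R)−C_S = 1.270 mol/dm³; S̃_{S/T} = 3.306/1.270 = 2.60.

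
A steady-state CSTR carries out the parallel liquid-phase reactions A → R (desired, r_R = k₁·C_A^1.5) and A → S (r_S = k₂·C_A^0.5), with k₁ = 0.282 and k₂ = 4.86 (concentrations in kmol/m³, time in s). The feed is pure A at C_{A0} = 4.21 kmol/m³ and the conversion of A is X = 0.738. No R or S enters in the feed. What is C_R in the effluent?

Exit C_A = C_{A0}(1−X) = 4.21×0.262 = 1.103 kmol/m³.
A CSTR operates uniformly at the exit composition, giving r_R = 0.3267 and r_S = 5.104 (each k·C_A^n at C_A = 1.103).
Fraction of consumed A going to R: r_R/(r_R+r_S) = 0.06015.
C_R = 0.06015·C_{A0}·X = 0.06015×4.21×0.738 = 0.187 kmol/m³.

0.187 kmol/m³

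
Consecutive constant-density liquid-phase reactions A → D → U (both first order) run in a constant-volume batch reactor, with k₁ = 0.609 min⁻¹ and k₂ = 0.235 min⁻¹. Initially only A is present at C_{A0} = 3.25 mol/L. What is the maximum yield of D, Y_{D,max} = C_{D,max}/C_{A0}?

0.550

Evaluating C_D at t_opt = ln(k₂/k₁)/(k₂−k₁) gives C_{D,max}/C_{A0} = (k₁/k₂)^[k₂/(k₂−k₁)].
= (0.609/0.235)^(0.235/(0.235−0.609)) = (2.591)^(-0.6283) = 0.5497.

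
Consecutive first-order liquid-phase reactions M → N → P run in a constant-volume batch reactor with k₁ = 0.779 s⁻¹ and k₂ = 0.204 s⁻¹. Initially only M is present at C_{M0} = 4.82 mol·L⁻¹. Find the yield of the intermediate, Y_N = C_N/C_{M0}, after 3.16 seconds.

0.596

The intermediate concentration in a first-order A→B→C sequence is C_N = k₁C_{M0}(e^(−k₁t) − e^(−k₂t))/(k₂−k₁).
e^(−k₁t) = e^(−0.779×3.16) = e^(−2.462) = 0.08529; e^(−k₂t) = e^(−0.6446) = 0.5249.
C_N = 0.779×4.82/(0.204−0.779) × (0.08529−0.5249) = (-6.530)×(-0.4396) = 2.870 mol·L⁻¹.
Y_N = C_N/C_{M0} = 2.870/4.82 = 0.596.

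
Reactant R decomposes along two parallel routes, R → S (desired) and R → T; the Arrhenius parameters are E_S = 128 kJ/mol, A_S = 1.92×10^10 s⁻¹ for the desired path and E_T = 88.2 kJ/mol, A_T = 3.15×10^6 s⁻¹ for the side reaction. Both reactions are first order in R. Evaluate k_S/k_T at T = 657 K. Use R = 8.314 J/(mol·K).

k_S/k_T = (A_S/A_T)·exp[−(E_S−E_T)/(RT)] = (A_S/A_T)·exp[(E_T−E_S)/(RT)].
(E_T−E_S)/(RT) = (88.2−128)×10³/(8.314×657) = -39800/5462 = -7.286.
k_S/k_T = (1.92×10^10/3.15×10^6)·exp(-7.286) = 6095 × 6.849×10^-4 = 4.17.
Since E_S > E_T, raising the temperature improves selectivity toward S.

4.17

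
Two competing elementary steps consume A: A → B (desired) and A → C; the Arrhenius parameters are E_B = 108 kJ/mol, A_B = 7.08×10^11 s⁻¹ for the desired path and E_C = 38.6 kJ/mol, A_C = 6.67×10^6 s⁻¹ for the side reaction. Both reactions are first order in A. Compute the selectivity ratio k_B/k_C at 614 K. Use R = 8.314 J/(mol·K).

k_B/k_C = (A_B/A_C)·exp[−(E_B−E_C)/(RT)] = (A_B/A_C)·exp[(E_C−E_B)/(RT)].
(E_C−E_B)/(RT) = (38.6−108)×10³/(8.314×614) = -69400/5105 = -13.60.
k_B/k_C = (7.08×10^11/6.67×10^6)·exp(-13.60) = 1.061×10^5 × 1.247×10^-6 = 0.132.
Since E_B > E_C, raising the temperature improves selectivity toward B.

0.132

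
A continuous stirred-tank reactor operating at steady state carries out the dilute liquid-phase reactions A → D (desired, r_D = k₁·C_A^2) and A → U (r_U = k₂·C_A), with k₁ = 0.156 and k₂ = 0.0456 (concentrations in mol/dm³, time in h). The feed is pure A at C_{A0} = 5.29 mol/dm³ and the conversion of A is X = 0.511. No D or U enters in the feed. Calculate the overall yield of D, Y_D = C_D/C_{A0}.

0.459

Exit C_A = C_{A0}(1−X) = 5.29×0.489 = 2.587 mol/dm³.
A CSTR operates uniformly at the exit composition, giving r_D = 1.044 and r_U = 0.1180 (each k·C_A^n at C_A = 2.587).
Fraction of consumed A going to D: r_D/(r_D+r_U) = 0.8985.
C_D = 0.8985·C_{A0}·X = 0.8985×5.29×0.511 = 2.43 mol/dm³; Y_D = C_D/C_{A0} = 0.459.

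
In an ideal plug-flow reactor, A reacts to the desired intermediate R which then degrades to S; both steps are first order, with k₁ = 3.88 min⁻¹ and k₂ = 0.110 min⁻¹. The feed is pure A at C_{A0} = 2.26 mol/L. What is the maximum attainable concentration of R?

2.04 mol/L

Evaluating C_R at τ_opt = ln(k₂/k₁)/(k₂−k₁) gives C_{R,max}/C_{A0} = (k₁/k₂)^[k₂/(k₂−k₁)].
= (3.88/0.110)^(0.110/(0.110−3.88)) = (35.27)^(-0.02918) = 0.9013.
C_{R,max} = 0.9013×2.26 = 2.04 mol/L.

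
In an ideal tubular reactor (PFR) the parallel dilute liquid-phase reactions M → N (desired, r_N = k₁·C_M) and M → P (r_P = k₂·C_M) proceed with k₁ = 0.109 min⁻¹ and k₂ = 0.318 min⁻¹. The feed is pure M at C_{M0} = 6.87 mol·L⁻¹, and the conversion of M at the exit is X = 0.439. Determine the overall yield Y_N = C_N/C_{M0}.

0.112

C_M = C_{M0}(1−X) = 3.854 mol·L⁻¹.
Both paths are first order in M, so the instantaneous fraction to N is constant: dC_N/d(−C_M) = k₁/(k₁+k₂) = 0.2553.
C_N = 0.2553·(C_{M0}−C_M) = 0.2553×3.016 = 0.770 mol·L⁻¹.
Y_N = C_N/C_{M0} = 0.7699/6.87 = 0.112.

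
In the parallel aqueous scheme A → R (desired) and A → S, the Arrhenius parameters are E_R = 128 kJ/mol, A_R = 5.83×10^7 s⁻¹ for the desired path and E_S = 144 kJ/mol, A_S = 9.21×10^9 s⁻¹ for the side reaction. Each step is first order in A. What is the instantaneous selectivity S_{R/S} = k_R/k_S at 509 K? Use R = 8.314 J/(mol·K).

0.278

Since both paths have the same order in A, the concentration cancels and S_{R/S} = k_R/k_S = (A_R/A_S)·exp[(E_S−E_R)/(RT)].
(E_S−E_R)/(RT) = (144−128)×10³/(8.314×509) = 16000/4232 = 3.781.
k_R/k_S = (5.83×10^7/9.21×10^9)·exp(3.781) = 0.006330 × 43.85 = 0.278.
Since E_R < E_S, lowering the temperature improves selectivity toward R.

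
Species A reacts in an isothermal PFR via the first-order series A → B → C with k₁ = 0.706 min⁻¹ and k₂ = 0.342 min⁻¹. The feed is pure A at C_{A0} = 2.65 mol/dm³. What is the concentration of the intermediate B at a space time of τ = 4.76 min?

0.831 mol/dm³

For first-order series with pure A initially, C_B(τ) = k₁C_{A0}/(k₂−k₁)·(e^(−k₁τ) − e^(−k₂τ)).
e^(−k₁τ) = e^(−0.706×4.76) = e^(−3.361) = 0.03472; e^(−k₂τ) = e^(−1.628) = 0.1963.
C_B = 0.706×2.65/(0.342−0.706) × (0.03472−0.1963) = (-5.140)×(-0.1616) = 0.8307 mol/dm³.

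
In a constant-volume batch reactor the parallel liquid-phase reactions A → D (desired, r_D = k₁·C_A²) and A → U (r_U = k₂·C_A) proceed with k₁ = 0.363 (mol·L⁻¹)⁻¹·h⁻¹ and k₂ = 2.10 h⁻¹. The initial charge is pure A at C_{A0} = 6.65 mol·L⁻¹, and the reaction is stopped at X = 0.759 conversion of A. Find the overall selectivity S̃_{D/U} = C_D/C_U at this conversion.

0.676

C_A = C_{A0}(1−X) = 1.603 mol·L⁻¹.
Along a PFR/batch, dC_U/dC_A = −r_U/(r_D+r_U) = −k₂/(k₂+k₁·C_A).
Integrating from C_{A0} to C_A: C_U = (2.10/0.363)·ln[(2.10+0.363·6.65)/(2.10+0.363·1.60)] = 5.785·ln(4.514/2.682) = 3.012 mol·L⁻¹.
Then C_D = (C_{A0}−C_A) − C_U = 5.047 − 3.012 = 2.035 mol·L⁻¹.
S̃_{D/U} = C_D/C_U = 2.035/3.012 = 0.676.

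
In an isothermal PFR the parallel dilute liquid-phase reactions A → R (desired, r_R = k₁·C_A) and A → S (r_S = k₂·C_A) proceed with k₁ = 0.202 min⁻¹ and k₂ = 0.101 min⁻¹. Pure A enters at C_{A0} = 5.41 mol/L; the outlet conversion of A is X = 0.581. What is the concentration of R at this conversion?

C_A = C_{A0}(1−X) = 2.267 mol/L.
Both paths are first order in A, so the instantaneous fraction to R is constant: dC_R/d(−C_A) = k₁/(k₁+k₂) = 0.6667.
C_R = 0.6667·(C_{A0}−C_A) = 0.6667×3.143 = 2.10 mol/L.

2.10 mol/L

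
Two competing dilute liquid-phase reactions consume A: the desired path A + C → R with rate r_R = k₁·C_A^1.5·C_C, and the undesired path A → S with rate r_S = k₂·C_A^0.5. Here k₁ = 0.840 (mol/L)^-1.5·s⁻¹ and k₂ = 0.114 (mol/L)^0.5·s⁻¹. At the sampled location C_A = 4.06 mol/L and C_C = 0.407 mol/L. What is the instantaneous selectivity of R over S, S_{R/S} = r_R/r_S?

S_{R/S} = r_R/r_S = (k₁·C_A^1.5·C_C)/(k₂·C_A^0.5) = (k₁/k₂)·C_A·C_C.
= (0.840×4.060^1.5×0.4070) / (0.114×4.060^0.5) = 2.797/0.2297 = 12.2.
Since the desired path is higher order in A, keeping C_A high (PFR or concentrated feed) favours R.

12.2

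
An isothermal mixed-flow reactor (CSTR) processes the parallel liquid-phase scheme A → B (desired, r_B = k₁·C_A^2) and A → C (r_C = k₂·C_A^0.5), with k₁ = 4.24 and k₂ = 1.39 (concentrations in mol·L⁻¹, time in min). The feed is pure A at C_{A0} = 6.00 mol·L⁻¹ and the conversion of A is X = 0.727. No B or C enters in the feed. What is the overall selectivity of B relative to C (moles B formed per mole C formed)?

Exit C_A = C_{A0}(1−X) = 6.00×0.273 = 1.638 mol·L⁻¹.
Rates in a CSTR are evaluated at the outlet concentration: r_B = 4.24×1.638^2 = 11.38, r_C = 1.39×1.638^0.5 = 1.779.
Overall selectivity = C_B/C_C = r_Bτ/(r_Cτ) = r_B/r_C = 6.39.

6.39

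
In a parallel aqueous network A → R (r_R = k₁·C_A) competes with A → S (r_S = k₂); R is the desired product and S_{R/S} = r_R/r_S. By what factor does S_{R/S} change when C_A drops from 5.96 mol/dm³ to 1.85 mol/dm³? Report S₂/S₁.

0.310

S_{R/S} = (k₁/k₂)·C_A, so S₂/S₁ = (C_{A,2}/C_{A,1}).
= 1.85/5.96 = 0.310.
Selectivity toward R falls as C_A falls — high-concentration operation is favoured.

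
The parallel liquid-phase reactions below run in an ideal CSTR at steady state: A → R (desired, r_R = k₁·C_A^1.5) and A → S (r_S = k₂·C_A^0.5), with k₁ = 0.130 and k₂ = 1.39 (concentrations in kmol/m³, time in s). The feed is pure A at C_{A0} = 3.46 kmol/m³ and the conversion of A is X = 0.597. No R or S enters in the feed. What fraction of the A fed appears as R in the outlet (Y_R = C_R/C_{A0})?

Exit C_A = C_{A0}(1−X) = 3.46×0.403 = 1.394 kmol/m³.
A CSTR operates uniformly at the exit composition, giving r_R = 0.2140 and r_S = 1.641 (each k·C_A^n at C_A = 1.394).
Fraction of consumed A going to R: r_R/(r_R+r_S) = 0.1154.
C_R = 0.1154·C_{A0}·X = 0.1154×3.46×0.597 = 0.238 kmol/m³; Y_R = C_R/C_{A0} = 0.0689.

0.0689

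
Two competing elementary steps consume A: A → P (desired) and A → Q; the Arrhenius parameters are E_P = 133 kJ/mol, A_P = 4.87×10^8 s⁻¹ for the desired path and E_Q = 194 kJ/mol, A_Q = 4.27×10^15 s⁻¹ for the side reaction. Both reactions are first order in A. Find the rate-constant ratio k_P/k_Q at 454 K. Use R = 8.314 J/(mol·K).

With equal orders, S_{P/Q} = k_P/k_Q = (A_P/A_Q)·exp[(E_Q−E_P)/(RT)].
(E_Q−E_P)/(RT) = (194−133)×10³/(8.314×454) = 61000/3775 = 16.16.
k_P/k_Q = (4.87×10^8/4.27×10^15)·exp(16.16) = 1.141×10^-7 × 1.044×10^7 = 1.19.

1.19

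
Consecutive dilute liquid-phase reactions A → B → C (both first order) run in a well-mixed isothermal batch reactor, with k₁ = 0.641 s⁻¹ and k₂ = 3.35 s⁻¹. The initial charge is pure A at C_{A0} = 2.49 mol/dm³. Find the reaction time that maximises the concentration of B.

For first-order series the maximum of C_B occurs at t_opt = ln(k₂/k₁)/(k₂−k₁).
= ln(3.35/0.641)/(3.35−0.641) = ln(5.226)/2.709 = 1.654/2.709 = 0.610 s.

0.610 s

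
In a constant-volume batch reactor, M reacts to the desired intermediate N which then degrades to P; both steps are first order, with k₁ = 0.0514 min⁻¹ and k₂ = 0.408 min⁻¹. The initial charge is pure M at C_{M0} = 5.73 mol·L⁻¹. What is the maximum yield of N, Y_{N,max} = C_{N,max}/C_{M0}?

0.0935

Evaluating C_N at t_opt = ln(k₂/k₁)/(k₂−k₁) gives C_{N,max}/C_{M0} = (k₁/k₂)^[k₂/(k₂−k₁)].
= (0.0514/0.408)^(0.408/(0.408−0.0514)) = (0.1260)^(1.144) = 0.09346.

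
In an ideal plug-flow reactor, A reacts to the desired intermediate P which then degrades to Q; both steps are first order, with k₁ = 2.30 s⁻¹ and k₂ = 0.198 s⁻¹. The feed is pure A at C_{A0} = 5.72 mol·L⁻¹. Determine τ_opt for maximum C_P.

1.17 s

Setting dC_P/dτ = 0 gives τ_opt = ln(k₂/k₁)/(k₂−k₁).
= ln(0.198/2.30)/(0.198−2.30) = ln(0.08609)/-2.102 = -2.452/-2.102 = 1.17 s.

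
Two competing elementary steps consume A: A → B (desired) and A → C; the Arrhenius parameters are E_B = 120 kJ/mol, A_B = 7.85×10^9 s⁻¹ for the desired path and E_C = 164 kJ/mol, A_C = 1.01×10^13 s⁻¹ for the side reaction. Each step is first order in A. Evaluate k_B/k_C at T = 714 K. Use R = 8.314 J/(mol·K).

1.29

k_B/k_C = (A_B/A_C)·exp[−(E_B−E_C)/(RT)] = (A_B/A_C)·exp[(E_C−E_B)/(RT)].
(E_C−E_B)/(RT) = (164−120)×10³/(8.314×714) = 44000/5936 = 7.412.
k_B/k_C = (7.85×10^9/1.01×10^13)·exp(7.412) = 7.772×10^-4 × 1656 = 1.29.
Since E_B < E_C, lowering the temperature improves selectivity toward B.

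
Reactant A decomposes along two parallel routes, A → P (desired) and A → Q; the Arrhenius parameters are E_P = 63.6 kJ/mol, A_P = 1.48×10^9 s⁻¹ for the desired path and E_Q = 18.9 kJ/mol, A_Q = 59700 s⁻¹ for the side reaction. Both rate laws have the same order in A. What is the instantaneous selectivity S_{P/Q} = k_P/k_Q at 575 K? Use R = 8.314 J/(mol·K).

2.16

Since both paths have the same order in A, the concentration cancels and S_{P/Q} = k_P/k_Q = (A_P/A_Q)·exp[(E_Q−E_P)/(RT)].
(E_Q−E_P)/(RT) = (18.9−63.6)×10³/(8.314×575) = -44700/4781 = -9.350.
k_P/k_Q = (1.48×10^9/59700)·exp(-9.350) = 24791 × 8.693×10^-5 = 2.16.
Since E_P > E_Q, raising the temperature improves selectivity toward P.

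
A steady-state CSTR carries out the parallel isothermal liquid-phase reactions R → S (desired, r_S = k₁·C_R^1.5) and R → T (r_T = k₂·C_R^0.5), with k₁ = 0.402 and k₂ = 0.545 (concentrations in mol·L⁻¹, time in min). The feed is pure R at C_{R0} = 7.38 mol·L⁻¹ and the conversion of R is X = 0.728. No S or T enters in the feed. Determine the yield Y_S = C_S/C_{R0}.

0.435

Exit C_R = C_{R0}(1−X) = 7.38×0.272 = 2.007 mol·L⁻¹.
In a CSTR the entire volume is at exit conditions, so r_S = 0.402×2.007^1.5 = 1.143 and r_T = 0.545×2.007^0.5 = 0.7722.
Fraction of consumed R going to S: r_S/(r_S+r_T) = 0.5969.
C_S = 0.5969·C_{R0}·X = 0.5969×7.38×0.728 = 3.21 mol·L⁻¹; Y_S = C_S/C_{R0} = 0.435.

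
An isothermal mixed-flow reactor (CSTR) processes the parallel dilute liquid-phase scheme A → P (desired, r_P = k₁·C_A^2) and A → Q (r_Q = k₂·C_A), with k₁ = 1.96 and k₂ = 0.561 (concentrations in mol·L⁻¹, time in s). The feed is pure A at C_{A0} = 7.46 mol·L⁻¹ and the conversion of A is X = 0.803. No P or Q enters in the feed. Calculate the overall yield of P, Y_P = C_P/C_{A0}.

Exit C_A = C_{A0}(1−X) = 7.46×0.197 = 1.470 mol·L⁻¹.
A CSTR operates uniformly at the exit composition, giving r_P = 4.233 and r_Q = 0.8245 (each k·C_A^n at C_A = 1.470).
Fraction of consumed A going to P: r_P/(r_P+r_Q) = 0.8370.
C_P = 0.8370·C_{A0}·X = 0.8370×7.46×0.803 = 5.01 mol·L⁻¹; Y_P = C_P/C_{A0} = 0.672.

0.672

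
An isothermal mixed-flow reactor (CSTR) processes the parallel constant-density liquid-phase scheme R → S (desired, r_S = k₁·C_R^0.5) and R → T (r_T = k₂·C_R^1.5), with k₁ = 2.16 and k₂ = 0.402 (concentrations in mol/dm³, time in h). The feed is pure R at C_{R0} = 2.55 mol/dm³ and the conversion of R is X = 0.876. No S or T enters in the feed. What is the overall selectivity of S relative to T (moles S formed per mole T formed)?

17.0

Exit C_R = C_{R0}(1−X) = 2.55×0.124 = 0.3162 mol/dm³.
In a CSTR the entire volume is at exit conditions, so r_S = 2.16×0.3162^0.5 = 1.215 and r_T = 0.402×0.3162^1.5 = 0.07148.
Overall selectivity = C_S/C_T = r_Sτ/(r_Tτ) = r_S/r_T = 17.0.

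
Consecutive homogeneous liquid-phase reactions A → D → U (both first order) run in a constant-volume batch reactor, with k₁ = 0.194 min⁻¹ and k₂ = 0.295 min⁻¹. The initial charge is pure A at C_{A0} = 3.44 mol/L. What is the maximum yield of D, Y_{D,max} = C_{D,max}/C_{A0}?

For a first-order series the maximum intermediate yield is C_{D,max}/C_{A0} = (k₁/k₂)^[k₂/(k₂−k₁)].
= (0.194/0.295)^(0.295/(0.295−0.194)) = (0.6576)^(2.921) = 0.2940.

0.294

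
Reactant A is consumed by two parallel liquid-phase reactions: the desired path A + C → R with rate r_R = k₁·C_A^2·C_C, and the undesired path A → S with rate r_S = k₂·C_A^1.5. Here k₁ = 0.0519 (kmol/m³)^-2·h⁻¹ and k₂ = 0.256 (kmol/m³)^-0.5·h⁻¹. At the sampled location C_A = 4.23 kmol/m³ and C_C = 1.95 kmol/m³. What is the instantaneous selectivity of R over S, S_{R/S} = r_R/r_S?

S_{R/S} = r_R/r_S = (k₁·C_A^2·C_C)/(k₂·C_A^1.5) = (k₁/k₂)·C_A^0.5·C_C.
= (0.0519×4.230^2×1.950) / (0.256×4.230^1.5) = 1.811/2.227 = 0.813.
Since the desired path is higher order in A, keeping C_A high (PFR or concentrated feed) favours R.

0.813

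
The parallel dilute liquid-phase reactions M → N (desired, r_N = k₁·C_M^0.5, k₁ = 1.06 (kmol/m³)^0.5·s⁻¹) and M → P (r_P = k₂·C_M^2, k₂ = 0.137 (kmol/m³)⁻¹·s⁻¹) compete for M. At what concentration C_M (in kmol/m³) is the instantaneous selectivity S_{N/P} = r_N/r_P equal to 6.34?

1.14 kmol/m³

S_{N/P} = (k₁/k₂)·C_M^-1.5 ⇒ C_M = (S·k₂/k₁)^(1/(-1.5)).
= (6.34×0.137/1.06)^(-0.6667) = (0.8194)^(-0.6667) = 1.14 kmol/m³.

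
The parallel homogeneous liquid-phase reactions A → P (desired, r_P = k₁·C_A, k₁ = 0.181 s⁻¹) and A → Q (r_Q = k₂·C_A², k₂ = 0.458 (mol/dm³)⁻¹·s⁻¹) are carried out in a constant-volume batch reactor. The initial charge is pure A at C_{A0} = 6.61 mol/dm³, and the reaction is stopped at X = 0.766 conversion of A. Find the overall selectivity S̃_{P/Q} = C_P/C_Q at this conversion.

0.111

C_A = C_{A0}(1−X) = 1.547 mol/dm³.
Along a PFR/batch, dC_P/dC_A = −r_P/(r_P+r_Q) = −k₁/(k₁+k₂·C_A).
Integrating from C_{A0} to C_A: C_P = (0.181/0.458)·ln[(0.181+0.458·6.61)/(0.181+0.458·1.55)] = 0.3952·ln(3.208/0.8894) = 0.5070 mol/dm³.
C_Q = (C_{A0}−C_A)−C_P = 4.556 mol/dm³; S̃_{P/Q} = 0.5070/4.556 = 0.111.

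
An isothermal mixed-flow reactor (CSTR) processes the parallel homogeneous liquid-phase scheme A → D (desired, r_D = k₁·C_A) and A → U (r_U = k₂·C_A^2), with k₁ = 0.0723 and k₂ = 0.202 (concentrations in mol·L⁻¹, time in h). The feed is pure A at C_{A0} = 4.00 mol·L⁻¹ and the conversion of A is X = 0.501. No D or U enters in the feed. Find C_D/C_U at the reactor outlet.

0.179

Exit C_A = C_{A0}(1−X) = 4.00×0.499 = 1.996 mol·L⁻¹.
In a CSTR the entire volume is at exit conditions, so r_D = 0.0723×1.996 = 0.1443 and r_U = 0.202×1.996^2 = 0.8048.
Overall selectivity = C_D/C_U = r_Dτ/(r_Uτ) = r_D/r_U = 0.179.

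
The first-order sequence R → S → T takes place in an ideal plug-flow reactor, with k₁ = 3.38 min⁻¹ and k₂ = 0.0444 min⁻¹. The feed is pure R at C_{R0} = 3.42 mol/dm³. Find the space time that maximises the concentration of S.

1.30 min

The intermediate peaks when r₁ = r₂, i.e. k₁e^(−k₁τ) = k₂e^(−k₂τ), giving τ_opt = ln(k₂/k₁)/(k₂−k₁).
= ln(0.0444/3.38)/(0.0444−3.38) = ln(0.01314)/-3.336 = -4.332/-3.336 = 1.30 min.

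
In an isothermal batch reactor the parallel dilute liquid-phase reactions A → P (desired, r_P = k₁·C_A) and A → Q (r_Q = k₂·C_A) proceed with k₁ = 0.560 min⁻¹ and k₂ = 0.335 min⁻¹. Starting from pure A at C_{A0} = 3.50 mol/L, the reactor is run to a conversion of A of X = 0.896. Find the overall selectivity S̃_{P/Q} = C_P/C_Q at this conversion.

1.67

C_A = C_{A0}(1−X) = 0.3640 mol/L.
Both paths are first order in A, so the instantaneous fraction to P is constant: dC_P/d(−C_A) = k₁/(k₁+k₂) = 0.6257.
C_P = 0.6257·(C_{A0}−C_A) = 0.6257×3.136 = 1.96 mol/L.
C_Q = (C_{A0}−C_A)−C_P = 1.174 mol/L; S̃_{P/Q} = 1.962/1.174 = 1.67.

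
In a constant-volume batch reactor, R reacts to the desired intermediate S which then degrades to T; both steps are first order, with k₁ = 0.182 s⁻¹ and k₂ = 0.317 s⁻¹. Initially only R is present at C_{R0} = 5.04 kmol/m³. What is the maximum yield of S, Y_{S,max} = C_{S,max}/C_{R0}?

At the optimum, C_{S,max}/C_{R0} = (k₁/k₂)^[k₂/(k₂−k₁)].
= (0.182/0.317)^(0.317/(0.317−0.182)) = (0.5741)^(2.348) = 0.2717.

0.272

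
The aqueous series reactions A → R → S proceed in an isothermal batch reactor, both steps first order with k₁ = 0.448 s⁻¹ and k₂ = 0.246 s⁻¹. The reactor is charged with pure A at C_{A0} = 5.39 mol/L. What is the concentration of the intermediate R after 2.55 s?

2.57 mol/L

The intermediate concentration in a first-order A→B→C sequence is C_R = k₁C_{A0}(e^(−k₁t) − e^(−k₂t))/(k₂−k₁).
e^(−k₁t) = e^(−0.448×2.55) = e^(−1.142) = 0.3191; e^(−k₂t) = e^(−0.6273) = 0.5340.
C_R = 0.448×5.39/(0.246−0.448) × (0.3191−0.5340) = (-11.95)×(-0.2150) = 2.570 mol/L.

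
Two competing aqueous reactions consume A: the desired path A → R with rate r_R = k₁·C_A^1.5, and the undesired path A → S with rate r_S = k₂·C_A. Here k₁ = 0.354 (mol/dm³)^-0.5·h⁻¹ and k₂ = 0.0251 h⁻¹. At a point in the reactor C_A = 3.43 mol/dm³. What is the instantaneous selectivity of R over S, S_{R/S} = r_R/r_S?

26.1

S_{R/S} = r_R/r_S = (k₁·C_A^1.5)/(k₂·C_A) = (k₁/k₂)·C_A^0.5.
= (0.354×3.430^1.5) / (0.0251×3.430) = 2.249/0.08609 = 26.1.
Since the desired path is higher order in A, keeping C_A high (PFR or concentrated feed) favours R.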